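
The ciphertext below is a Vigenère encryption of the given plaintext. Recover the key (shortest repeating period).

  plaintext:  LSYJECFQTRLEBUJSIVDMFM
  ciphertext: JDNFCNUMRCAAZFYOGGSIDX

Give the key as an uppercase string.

YLPW

  i= 0: J-L = 24 → Y
  i= 1: D-S = 11 → L
  i= 2: N-Y = 15 → P
  i= 3: F-J = 22 → W
  i= 4: C-E = 24 → Y
  i= 5: N-C = 11 → L
  i= 6: U-F = 15 → P
  i= 7: M-Q = 22 → W
  i= 8: R-T = 24 → Y
  i= 9: C-R = 11 → L
  i=10: A-L = 15 → P
  i=11: A-E = 22 → W
  i=12: Z-B = 24 → Y
  i=13: F-U = 11 → L
  i=14: Y-J = 15 → P
  i=15: O-S = 22 → W
  i=16: G-I = 24 → Y
  i=17: G-V = 11 → L
  i=18: S-D = 15 → P
  i=19: I-M = 22 → W
  i=20: D-F = 24 → Y
  i=21: X-M = 11 → L
  shifts repeat with period 4: YLPW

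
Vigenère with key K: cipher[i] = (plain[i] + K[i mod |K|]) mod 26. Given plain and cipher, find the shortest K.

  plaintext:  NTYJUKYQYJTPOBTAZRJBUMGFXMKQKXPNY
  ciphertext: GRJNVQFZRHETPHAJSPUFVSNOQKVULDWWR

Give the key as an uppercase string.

TYLEBGHJ

  i= 0: G-N = 19 → T
  i= 1: R-T = 24 → Y
  i= 2: J-Y = 11 → L
  i= 3: N-J =  4 → E
  i= 4: V-U =  1 → B
  i= 5: Q-K =  6 → G
  i= 6: F-Y =  7 → H
  i= 7: Z-Q =  9 → J
  i= 8: R-Y = 19 → T
  i= 9: H-J = 24 → Y
  i=10: E-T = 11 → L
  i=11: T-P =  4 → E
  i=12: P-O =  1 → B
  i=13: H-B =  6 → G
  i=14: A-T =  7 → H
  i=15: J-A =  9 → J
  i=16: S-Z = 19 → T
  i=17: P-R = 24 → Y
  i=18: U-J = 11 → L
  i=19: F-B =  4 → E
  i=20: V-U =  1 → B
  i=21: S-M =  6 → G
  i=22: N-G =  7 → H
  i=23: O-F =  9 → J
  i=24: Q-X = 19 → T
  i=25: K-M = 24 → Y
  i=26: V-K = 11 → L
  i=27: U-Q =  4 → E
  i=28: L-K =  1 → B
  i=29: D-X =  6 → G
  i=30: W-P =  7 → H
  i=31: W-N =  9 → J
  i=32: R-Y = 19 → T
  shifts repeat with period 8: TYLEBGHJ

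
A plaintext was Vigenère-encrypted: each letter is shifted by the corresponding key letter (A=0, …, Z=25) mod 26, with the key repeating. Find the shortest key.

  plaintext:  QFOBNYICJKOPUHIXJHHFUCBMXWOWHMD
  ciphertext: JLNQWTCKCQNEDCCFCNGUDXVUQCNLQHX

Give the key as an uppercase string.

TGZPJVUI

  i= 0: J-Q = 19 → T
  i= 1: L-F =  6 → G
  i= 2: N-O = 25 → Z
  i= 3: Q-B = 15 → P
  i= 4: W-N =  9 → J
  i= 5: T-Y = 21 → V
  i= 6: C-I = 20 → U
  i= 7: K-C =  8 → I
  i= 8: C-J = 19 → T
  i= 9: Q-K =  6 → G
  i=10: N-O = 25 → Z
  i=11: E-P = 15 → P
  i=12: D-U =  9 → J
  i=13: C-H = 21 → V
  i=14: C-I = 20 → U
  i=15: F-X =  8 → I
  i=16: C-J = 19 → T
  i=17: N-H =  6 → G
  i=18: G-H = 25 → Z
  i=19: U-F = 15 → P
  i=20: D-U =  9 → J
  i=21: X-C = 21 → V
  i=22: V-B = 20 → U
  i=23: U-M =  8 → I
  i=24: Q-X = 19 → T
  i=25: C-W =  6 → G
  i=26: N-O = 25 → Z
  i=27: L-W = 15 → P
  i=28: Q-H =  9 → J
  i=29: H-M = 21 → V
  i=30: X-D = 20 → U
  shifts repeat with period 8: TGZPJVUI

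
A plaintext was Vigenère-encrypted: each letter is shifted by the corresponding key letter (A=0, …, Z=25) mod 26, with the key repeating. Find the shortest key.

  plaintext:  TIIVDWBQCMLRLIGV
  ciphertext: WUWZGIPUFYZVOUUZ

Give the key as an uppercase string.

DMOE

  i= 0: W-T =  3 → D
  i= 1: U-I = 12 → M
  i= 2: W-I = 14 → O
  i= 3: Z-V =  4 → E
  i= 4: G-D =  3 → D
  i= 5: I-W = 12 → M
  i= 6: P-B = 14 → O
  i= 7: U-Q =  4 → E
  i= 8: F-C =  3 → D
  i= 9: Y-M = 12 → M
  i=10: Z-L = 14 → O
  i=11: V-R =  4 → E
  i=12: O-L =  3 → D
  i=13: U-I = 12 → M
  i=14: U-G = 14 → O
  i=15: Z-V =  4 → E
  shifts repeat with period 4: DMOE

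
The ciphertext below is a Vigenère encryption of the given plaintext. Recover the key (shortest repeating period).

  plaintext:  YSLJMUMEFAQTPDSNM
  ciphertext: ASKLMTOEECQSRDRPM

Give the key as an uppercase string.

CAZ

  i= 0: A-Y =  2 → C
  i= 1: S-S =  0 → A
  i= 2: K-L = 25 → Z
  i= 3: L-J =  2 → C
  i= 4: M-M =  0 → A
  i= 5: T-U = 25 → Z
  i= 6: O-M =  2 → C
  i= 7: E-E =  0 → A
  i= 8: E-F = 25 → Z
  i= 9: C-A =  2 → C
  i=10: Q-Q =  0 → A
  i=11: S-T = 25 → Z
  i=12: R-P =  2 → C
  i=13: D-D =  0 → A
  i=14: R-S = 25 → Z
  i=15: P-N =  2 → C
  i=16: M-M =  0 → A
  shifts repeat with period 3: CAZ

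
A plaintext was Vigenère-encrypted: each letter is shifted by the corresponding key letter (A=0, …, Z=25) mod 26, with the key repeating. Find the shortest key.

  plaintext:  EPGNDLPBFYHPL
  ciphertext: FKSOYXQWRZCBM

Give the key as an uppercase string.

BVM

  i= 0: F-E =  1 → B
  i= 1: K-P = 21 → V
  i= 2: S-G = 12 → M
  i= 3: O-N =  1 → B
  i= 4: Y-D = 21 → V
  i= 5: X-L = 12 → M
  i= 6: Q-P =  1 → B
  i= 7: W-B = 21 → V
  i= 8: R-F = 12 → M
  i= 9: Z-Y =  1 → B
  i=10: C-H = 21 → V
  i=11: B-P = 12 → M
  i=12: M-L =  1 → B
  shifts repeat with period 3: BVM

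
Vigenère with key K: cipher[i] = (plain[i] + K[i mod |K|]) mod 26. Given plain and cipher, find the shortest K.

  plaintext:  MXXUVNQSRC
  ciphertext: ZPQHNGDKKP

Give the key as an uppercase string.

NST

  i= 0: Z-M = 13 → N
  i= 1: P-X = 18 → S
  i= 2: Q-X = 19 → T
  i= 3: H-U = 13 → N
  i= 4: N-V = 18 → S
  i= 5: G-N = 19 → T
  i= 6: D-Q = 13 → N
  i= 7: K-S = 18 → S
  i= 8: K-R = 19 → T
  i= 9: P-C = 13 → N
  shifts repeat with period 3: NST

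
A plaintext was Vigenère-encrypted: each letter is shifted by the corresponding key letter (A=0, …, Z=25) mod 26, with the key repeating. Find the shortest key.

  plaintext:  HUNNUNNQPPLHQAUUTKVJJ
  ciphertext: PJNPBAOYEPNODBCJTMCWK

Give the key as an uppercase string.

  i= 0: P-H =  8 → I
  i= 1: J-U = 15 → P
  i= 2: N-N =  0 → A
  i= 3: P-N =  2 → C
  i= 4: B-U =  7 → H
  i= 5: A-N = 13 → N
  i= 6: O-N =  1 → B
  i= 7: Y-Q =  8 → I
  i= 8: E-P = 15 → P
  i= 9: P-P =  0 → A
  i=10: N-L =  2 → C
  i=11: O-H =  7 → H
  i=12: D-Q = 13 → N
  i=13: B-A =  1 → B
  i=14: C-U =  8 → I
  i=15: J-U = 15 → P
  i=16: T-T =  0 → A
  i=17: M-K =  2 → C
  i=18: C-V =  7 → H
  i=19: W-J = 13 → N
  i=20: K-J =  1 → B
  shifts repeat with period 7: IPACHNB

IPACHNB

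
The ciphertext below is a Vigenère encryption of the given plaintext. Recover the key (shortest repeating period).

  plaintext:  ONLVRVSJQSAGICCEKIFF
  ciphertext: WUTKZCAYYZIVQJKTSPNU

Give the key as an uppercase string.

IHIP

  i= 0: W-O =  8 → I
  i= 1: U-N =  7 → H
  i= 2: T-L =  8 → I
  i= 3: K-V = 15 → P
  i= 4: Z-R =  8 → I
  i= 5: C-V =  7 → H
  i= 6: A-S =  8 → I
  i= 7: Y-J = 15 → P
  i= 8: Y-Q =  8 → I
  i= 9: Z-S =  7 → H
  i=10: I-A =  8 → I
  i=11: V-G = 15 → P
  i=12: Q-I =  8 → I
  i=13: J-C =  7 → H
  i=14: K-C =  8 → I
  i=15: T-E = 15 → P
  i=16: S-K =  8 → I
  i=17: P-I =  7 → H
  i=18: N-F =  8 → I
  i=19: U-F = 15 → P
  shifts repeat with period 4: IHIP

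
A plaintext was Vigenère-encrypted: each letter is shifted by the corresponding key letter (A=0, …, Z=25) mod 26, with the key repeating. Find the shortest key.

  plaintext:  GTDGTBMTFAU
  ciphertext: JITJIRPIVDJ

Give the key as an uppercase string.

DPQ

  i= 0: J-G =  3 → D
  i= 1: I-T = 15 → P
  i= 2: T-D = 16 → Q
  i= 3: J-G =  3 → D
  i= 4: I-T = 15 → P
  i= 5: R-B = 16 → Q
  i= 6: P-M =  3 → D
  i= 7: I-T = 15 → P
  i= 8: V-F = 16 → Q
  i= 9: D-A =  3 → D
  i=10: J-U = 15 → P
  shifts repeat with period 3: DPQ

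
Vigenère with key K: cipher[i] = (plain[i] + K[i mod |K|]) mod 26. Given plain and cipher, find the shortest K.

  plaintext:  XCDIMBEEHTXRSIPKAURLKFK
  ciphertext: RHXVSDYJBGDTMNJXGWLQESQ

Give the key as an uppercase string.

UFUNGC

  i= 0: R-X = 20 → U
  i= 1: H-C =  5 → F
  i= 2: X-D = 20 → U
  i= 3: V-I = 13 → N
  i= 4: S-M =  6 → G
  i= 5: D-B =  2 → C
  i= 6: Y-E = 20 → U
  i= 7: J-E =  5 → F
  i= 8: B-H = 20 → U
  i= 9: G-T = 13 → N
  i=10: D-X =  6 → G
  i=11: T-R =  2 → C
  i=12: M-S = 20 → U
  i=13: N-I =  5 → F
  i=14: J-P = 20 → U
  i=15: X-K = 13 → N
  i=16: G-A =  6 → G
  i=17: W-U =  2 → C
  i=18: L-R = 20 → U
  i=19: Q-L =  5 → F
  i=20: E-K = 20 → U
  i=21: S-F = 13 → N
  i=22: Q-K =  6 → G
  shifts repeat with period 6: UFUNGC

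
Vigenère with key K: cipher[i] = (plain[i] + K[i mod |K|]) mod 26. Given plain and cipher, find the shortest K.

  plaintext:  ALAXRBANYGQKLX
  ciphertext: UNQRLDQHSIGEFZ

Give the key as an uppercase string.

UCQU

  i= 0: U-A = 20 → U
  i= 1: N-L =  2 → C
  i= 2: Q-A = 16 → Q
  i= 3: R-X = 20 → U
  i= 4: L-R = 20 → U
  i= 5: D-B =  2 → C
  i= 6: Q-A = 16 → Q
  i= 7: H-N = 20 → U
  i= 8: S-Y = 20 → U
  i= 9: I-G =  2 → C
  i=10: G-Q = 16 → Q
  i=11: E-K = 20 → U
  i=12: F-L = 20 → U
  i=13: Z-X =  2 → C
  shifts repeat with period 4: UCQU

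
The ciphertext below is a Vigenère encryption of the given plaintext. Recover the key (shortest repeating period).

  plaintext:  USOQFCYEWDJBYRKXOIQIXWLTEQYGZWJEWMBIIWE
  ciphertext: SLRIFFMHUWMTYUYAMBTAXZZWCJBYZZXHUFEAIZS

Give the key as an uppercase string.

  i= 0: S-U = 24 → Y
  i= 1: L-S = 19 → T
  i= 2: R-O =  3 → D
  i= 3: I-Q = 18 → S
  i= 4: F-F =  0 → A
  i= 5: F-C =  3 → D
  i= 6: M-Y = 14 → O
  i= 7: H-E =  3 → D
  i= 8: U-W = 24 → Y
  i= 9: W-D = 19 → T
  i=10: M-J =  3 → D
  i=11: T-B = 18 → S
  i=12: Y-Y =  0 → A
  i=13: U-R =  3 → D
  i=14: Y-K = 14 → O
  i=15: A-X =  3 → D
  i=16: M-O = 24 → Y
  i=17: B-I = 19 → T
  i=18: T-Q =  3 → D
  i=19: A-I = 18 → S
  i=20: X-X =  0 → A
  i=21: Z-W =  3 → D
  i=22: Z-L = 14 → O
  i=23: W-T =  3 → D
  i=24: C-E = 24 → Y
  i=25: J-Q = 19 → T
  i=26: B-Y =  3 → D
  i=27: Y-G = 18 → S
  i=28: Z-Z =  0 → A
  i=29: Z-W =  3 → D
  i=30: X-J = 14 → O
  i=31: H-E =  3 → D
  i=32: U-W = 24 → Y
  i=33: F-M = 19 → T
  i=34: E-B =  3 → D
  i=35: A-I = 18 → S
  i=36: I-I =  0 → A
  i=37: Z-W =  3 → D
  i=38: S-E = 14 → O
  shifts repeat with period 8: YTDSADOD

YTDSADOD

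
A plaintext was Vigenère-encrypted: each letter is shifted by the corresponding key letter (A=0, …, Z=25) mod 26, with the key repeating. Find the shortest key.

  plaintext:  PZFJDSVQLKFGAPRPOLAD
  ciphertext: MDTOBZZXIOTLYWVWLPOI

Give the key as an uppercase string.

XEOFYHEH

  i= 0: M-P = 23 → X
  i= 1: D-Z =  4 → E
  i= 2: T-F = 14 → O
  i= 3: O-J =  5 → F
  i= 4: B-D = 24 → Y
  i= 5: Z-S =  7 → H
  i= 6: Z-V =  4 → E
  i= 7: X-Q =  7 → H
  i= 8: I-L = 23 → X
  i= 9: O-K =  4 → E
  i=10: T-F = 14 → O
  i=11: L-G =  5 → F
  i=12: Y-A = 24 → Y
  i=13: W-P =  7 → H
  i=14: V-R =  4 → E
  i=15: W-P =  7 → H
  i=16: L-O = 23 → X
  i=17: P-L =  4 → E
  i=18: O-A = 14 → O
  i=19: I-D =  5 → F
  shifts repeat with period 8: XEOFYHEH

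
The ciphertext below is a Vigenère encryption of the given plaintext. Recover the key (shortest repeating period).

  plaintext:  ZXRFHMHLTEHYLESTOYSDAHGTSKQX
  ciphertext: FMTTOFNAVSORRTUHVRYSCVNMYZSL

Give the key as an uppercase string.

  i= 0: F-Z =  6 → G
  i= 1: M-X = 15 → P
  i= 2: T-R =  2 → C
  i= 3: T-F = 14 → O
  i= 4: O-H =  7 → H
  i= 5: F-M = 19 → T
  i= 6: N-H =  6 → G
  i= 7: A-L = 15 → P
  i= 8: V-T =  2 → C
  i= 9: S-E = 14 → O
  i=10: O-H =  7 → H
  i=11: R-Y = 19 → T
  i=12: R-L =  6 → G
  i=13: T-E = 15 → P
  i=14: U-S =  2 → C
  i=15: H-T = 14 → O
  i=16: V-O =  7 → H
  i=17: R-Y = 19 → T
  i=18: Y-S =  6 → G
  i=19: S-D = 15 → P
  i=20: C-A =  2 → C
  i=21: V-H = 14 → O
  i=22: N-G =  7 → H
  i=23: M-T = 19 → T
  i=24: Y-S =  6 → G
  i=25: Z-K = 15 → P
  i=26: S-Q =  2 → C
  i=27: L-X = 14 → O
  shifts repeat with period 6: GPCOHT

GPCOHT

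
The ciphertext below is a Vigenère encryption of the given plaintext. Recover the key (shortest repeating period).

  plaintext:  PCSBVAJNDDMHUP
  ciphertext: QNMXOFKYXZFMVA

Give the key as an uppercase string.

BLUWTF

  i= 0: Q-P =  1 → B
  i= 1: N-C = 11 → L
  i= 2: M-S = 20 → U
  i= 3: X-B = 22 → W
  i= 4: O-V = 19 → T
  i= 5: F-A =  5 → F
  i= 6: K-J =  1 → B
  i= 7: Y-N = 11 → L
  i= 8: X-D = 20 → U
  i= 9: Z-D = 22 → W
  i=10: F-M = 19 → T
  i=11: M-H =  5 → F
  i=12: V-U =  1 → B
  i=13: A-P = 11 → L
  shifts repeat with period 6: BLUWTF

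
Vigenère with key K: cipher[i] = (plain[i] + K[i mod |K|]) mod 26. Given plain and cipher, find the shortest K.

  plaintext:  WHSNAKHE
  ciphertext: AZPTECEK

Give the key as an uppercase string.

ESXG

  i= 0: A-W =  4 → E
  i= 1: Z-H = 18 → S
  i= 2: P-S = 23 → X
  i= 3: T-N =  6 → G
  i= 4: E-A =  4 → E
  i= 5: C-K = 18 → S
  i= 6: E-H = 23 → X
  i= 7: K-E =  6 → G
  shifts repeat with period 4: ESXG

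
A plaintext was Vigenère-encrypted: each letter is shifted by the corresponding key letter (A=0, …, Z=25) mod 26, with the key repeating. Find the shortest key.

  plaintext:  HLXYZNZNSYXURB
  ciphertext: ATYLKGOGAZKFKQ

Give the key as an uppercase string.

TIBNLTP

  i= 0: A-H = 19 → T
  i= 1: T-L =  8 → I
  i= 2: Y-X =  1 → B
  i= 3: L-Y = 13 → N
  i= 4: K-Z = 11 → L
  i= 5: G-N = 19 → T
  i= 6: O-Z = 15 → P
  i= 7: G-N = 19 → T
  i= 8: A-S =  8 → I
  i= 9: Z-Y =  1 → B
  i=10: K-X = 13 → N
  i=11: F-U = 11 → L
  i=12: K-R = 19 → T
  i=13: Q-B = 15 → P
  shifts repeat with period 7: TIBNLTP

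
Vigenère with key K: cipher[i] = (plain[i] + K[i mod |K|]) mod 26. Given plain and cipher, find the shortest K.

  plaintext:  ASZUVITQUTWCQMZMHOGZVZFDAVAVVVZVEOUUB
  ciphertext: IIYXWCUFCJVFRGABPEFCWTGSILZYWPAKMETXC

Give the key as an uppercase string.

  i= 0: I-A =  8 → I
  i= 1: I-S = 16 → Q
  i= 2: Y-Z = 25 → Z
  i= 3: X-U =  3 → D
  i= 4: W-V =  1 → B
  i= 5: C-I = 20 → U
  i= 6: U-T =  1 → B
  i= 7: F-Q = 15 → P
  i= 8: C-U =  8 → I
  i= 9: J-T = 16 → Q
  i=10: V-W = 25 → Z
  i=11: F-C =  3 → D
  i=12: R-Q =  1 → B
  i=13: G-M = 20 → U
  i=14: A-Z =  1 → B
  i=15: B-M = 15 → P
  i=16: P-H =  8 → I
  i=17: E-O = 16 → Q
  i=18: F-G = 25 → Z
  i=19: C-Z =  3 → D
  i=20: W-V =  1 → B
  i=21: T-Z = 20 → U
  i=22: G-F =  1 → B
  i=23: S-D = 15 → P
  i=24: I-A =  8 → I
  i=25: L-V = 16 → Q
  i=26: Z-A = 25 → Z
  i=27: Y-V =  3 → D
  i=28: W-V =  1 → B
  i=29: P-V = 20 → U
  i=30: A-Z =  1 → B
  i=31: K-V = 15 → P
  i=32: M-E =  8 → I
  i=33: E-O = 16 → Q
  i=34: T-U = 25 → Z
  i=35: X-U =  3 → D
  i=36: C-B =  1 → B
  shifts repeat with period 8: IQZDBUBP

IQZDBUBP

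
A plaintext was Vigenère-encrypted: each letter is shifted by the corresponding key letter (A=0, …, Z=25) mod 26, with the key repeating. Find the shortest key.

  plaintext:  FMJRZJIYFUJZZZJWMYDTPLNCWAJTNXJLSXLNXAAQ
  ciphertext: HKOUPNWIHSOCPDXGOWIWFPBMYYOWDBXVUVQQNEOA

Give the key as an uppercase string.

CYFDQEOK

  i= 0: H-F =  2 → C
  i= 1: K-M = 24 → Y
  i= 2: O-J =  5 → F
  i= 3: U-R =  3 → D
  i= 4: P-Z = 16 → Q
  i= 5: N-J =  4 → E
  i= 6: W-I = 14 → O
  i= 7: I-Y = 10 → K
  i= 8: H-F =  2 → C
  i= 9: S-U = 24 → Y
  i=10: O-J =  5 → F
  i=11: C-Z =  3 → D
  i=12: P-Z = 16 → Q
  i=13: D-Z =  4 → E
  i=14: X-J = 14 → O
  i=15: G-W = 10 → K
  i=16: O-M =  2 → C
  i=17: W-Y = 24 → Y
  i=18: I-D =  5 → F
  i=19: W-T =  3 → D
  i=20: F-P = 16 → Q
  i=21: P-L =  4 → E
  i=22: B-N = 14 → O
  i=23: M-C = 10 → K
  i=24: Y-W =  2 → C
  i=25: Y-A = 24 → Y
  i=26: O-J =  5 → F
  i=27: W-T =  3 → D
  i=28: D-N = 16 → Q
  i=29: B-X =  4 → E
  i=30: X-J = 14 → O
  i=31: V-L = 10 → K
  i=32: U-S =  2 → C
  i=33: V-X = 24 → Y
  i=34: Q-L =  5 → F
  i=35: Q-N =  3 → D
  i=36: N-X = 16 → Q
  i=37: E-A =  4 → E
  i=38: O-A = 14 → O
  i=39: A-Q = 10 → K
  shifts repeat with period 8: CYFDQEOK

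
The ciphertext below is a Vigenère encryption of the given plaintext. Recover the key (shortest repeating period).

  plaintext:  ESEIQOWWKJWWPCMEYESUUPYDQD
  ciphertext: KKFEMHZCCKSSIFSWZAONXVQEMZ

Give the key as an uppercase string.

  i= 0: K-E =  6 → G
  i= 1: K-S = 18 → S
  i= 2: F-E =  1 → B
  i= 3: E-I = 22 → W
  i= 4: M-Q = 22 → W
  i= 5: H-O = 19 → T
  i= 6: Z-W =  3 → D
  i= 7: C-W =  6 → G
  i= 8: C-K = 18 → S
  i= 9: K-J =  1 → B
  i=10: S-W = 22 → W
  i=11: S-W = 22 → W
  i=12: I-P = 19 → T
  i=13: F-C =  3 → D
  i=14: S-M =  6 → G
  i=15: W-E = 18 → S
  i=16: Z-Y =  1 → B
  i=17: A-E = 22 → W
  i=18: O-S = 22 → W
  i=19: N-U = 19 → T
  i=20: X-U =  3 → D
  i=21: V-P =  6 → G
  i=22: Q-Y = 18 → S
  i=23: E-D =  1 → B
  i=24: M-Q = 22 → W
  i=25: Z-D = 22 → W
  shifts repeat with period 7: GSBWWTD

GSBWWTD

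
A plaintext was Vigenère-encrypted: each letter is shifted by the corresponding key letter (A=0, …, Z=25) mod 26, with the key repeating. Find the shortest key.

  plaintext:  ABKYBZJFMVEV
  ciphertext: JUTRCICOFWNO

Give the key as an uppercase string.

JTJTB

  i= 0: J-A =  9 → J
  i= 1: U-B = 19 → T
  i= 2: T-K =  9 → J
  i= 3: R-Y = 19 → T
  i= 4: C-B =  1 → B
  i= 5: I-Z =  9 → J
  i= 6: C-J = 19 → T
  i= 7: O-F =  9 → J
  i= 8: F-M = 19 → T
  i= 9: W-V =  1 → B
  i=10: N-E =  9 → J
  i=11: O-V = 19 → T
  shifts repeat with period 5: JTJTB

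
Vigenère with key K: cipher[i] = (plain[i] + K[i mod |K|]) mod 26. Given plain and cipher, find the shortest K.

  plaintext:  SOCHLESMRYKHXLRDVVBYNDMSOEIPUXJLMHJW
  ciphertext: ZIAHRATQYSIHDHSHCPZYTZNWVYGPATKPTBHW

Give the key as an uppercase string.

  i= 0: Z-S =  7 → H
  i= 1: I-O = 20 → U
  i= 2: A-C = 24 → Y
  i= 3: H-H =  0 → A
  i= 4: R-L =  6 → G
  i= 5: A-E = 22 → W
  i= 6: T-S =  1 → B
  i= 7: Q-M =  4 → E
  i= 8: Y-R =  7 → H
  i= 9: S-Y = 20 → U
  i=10: I-K = 24 → Y
  i=11: H-H =  0 → A
  i=12: D-X =  6 → G
  i=13: H-L = 22 → W
  i=14: S-R =  1 → B
  i=15: H-D =  4 → E
  i=16: C-V =  7 → H
  i=17: P-V = 20 → U
  i=18: Z-B = 24 → Y
  i=19: Y-Y =  0 → A
  i=20: T-N =  6 → G
  i=21: Z-D = 22 → W
  i=22: N-M =  1 → B
  i=23: W-S =  4 → E
  i=24: V-O =  7 → H
  i=25: Y-E = 20 → U
  i=26: G-I = 24 → Y
  i=27: P-P =  0 → A
  i=28: A-U =  6 → G
  i=29: T-X = 22 → W
  i=30: K-J =  1 → B
  i=31: P-L =  4 → E
  i=32: T-M =  7 → H
  i=33: B-H = 20 → U
  i=34: H-J = 24 → Y
  i=35: W-W =  0 → A
  shifts repeat with period 8: HUYAGWBE

HUYAGWBE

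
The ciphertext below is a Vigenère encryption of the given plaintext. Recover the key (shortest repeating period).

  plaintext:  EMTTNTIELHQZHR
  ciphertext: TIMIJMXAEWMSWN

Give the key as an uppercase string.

PWT

  i= 0: T-E = 15 → P
  i= 1: I-M = 22 → W
  i= 2: M-T = 19 → T
  i= 3: I-T = 15 → P
  i= 4: J-N = 22 → W
  i= 5: M-T = 19 → T
  i= 6: X-I = 15 → P
  i= 7: A-E = 22 → W
  i= 8: E-L = 19 → T
  i= 9: W-H = 15 → P
  i=10: M-Q = 22 → W
  i=11: S-Z = 19 → T
  i=12: W-H = 15 → P
  i=13: N-R = 22 → W
  shifts repeat with period 3: PWT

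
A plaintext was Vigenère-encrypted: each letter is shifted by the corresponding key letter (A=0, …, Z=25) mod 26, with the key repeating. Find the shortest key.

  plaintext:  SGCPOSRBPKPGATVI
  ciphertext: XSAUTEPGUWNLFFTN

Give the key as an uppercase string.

  i= 0: X-S =  5 → F
  i= 1: S-G = 12 → M
  i= 2: A-C = 24 → Y
  i= 3: U-P =  5 → F
  i= 4: T-O =  5 → F
  i= 5: E-S = 12 → M
  i= 6: P-R = 24 → Y
  i= 7: G-B =  5 → F
  i= 8: U-P =  5 → F
  i= 9: W-K = 12 → M
  i=10: N-P = 24 → Y
  i=11: L-G =  5 → F
  i=12: F-A =  5 → F
  i=13: F-T = 12 → M
  i=14: T-V = 24 → Y
  i=15: N-I =  5 → F
  shifts repeat with period 4: FMYF

FMYF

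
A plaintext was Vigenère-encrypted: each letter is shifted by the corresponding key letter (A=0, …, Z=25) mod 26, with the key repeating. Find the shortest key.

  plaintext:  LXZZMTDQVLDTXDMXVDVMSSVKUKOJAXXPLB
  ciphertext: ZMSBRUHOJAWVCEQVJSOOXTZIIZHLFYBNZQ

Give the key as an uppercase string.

OPTCFBEY

  i= 0: Z-L = 14 → O
  i= 1: M-X = 15 → P
  i= 2: S-Z = 19 → T
  i= 3: B-Z =  2 → C
  i= 4: R-M =  5 → F
  i= 5: U-T =  1 → B
  i= 6: H-D =  4 → E
  i= 7: O-Q = 24 → Y
  i= 8: J-V = 14 → O
  i= 9: A-L = 15 → P
  i=10: W-D = 19 → T
  i=11: V-T =  2 → C
  i=12: C-X =  5 → F
  i=13: E-D =  1 → B
  i=14: Q-M =  4 → E
  i=15: V-X = 24 → Y
  i=16: J-V = 14 → O
  i=17: S-D = 15 → P
  i=18: O-V = 19 → T
  i=19: O-M =  2 → C
  i=20: X-S =  5 → F
  i=21: T-S =  1 → B
  i=22: Z-V =  4 → E
  i=23: I-K = 24 → Y
  i=24: I-U = 14 → O
  i=25: Z-K = 15 → P
  i=26: H-O = 19 → T
  i=27: L-J =  2 → C
  i=28: F-A =  5 → F
  i=29: Y-X =  1 → B
  i=30: B-X =  4 → E
  i=31: N-P = 24 → Y
  i=32: Z-L = 14 → O
  i=33: Q-B = 15 → P
  shifts repeat with period 8: OPTCFBEY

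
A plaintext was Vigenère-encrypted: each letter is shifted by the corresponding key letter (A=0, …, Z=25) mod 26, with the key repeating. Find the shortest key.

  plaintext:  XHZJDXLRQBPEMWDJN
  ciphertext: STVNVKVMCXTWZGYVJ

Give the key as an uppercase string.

  i= 0: S-X = 21 → V
  i= 1: T-H = 12 → M
  i= 2: V-Z = 22 → W
  i= 3: N-J =  4 → E
  i= 4: V-D = 18 → S
  i= 5: K-X = 13 → N
  i= 6: V-L = 10 → K
  i= 7: M-R = 21 → V
  i= 8: C-Q = 12 → M
  i= 9: X-B = 22 → W
  i=10: T-P =  4 → E
  i=11: W-E = 18 → S
  i=12: Z-M = 13 → N
  i=13: G-W = 10 → K
  i=14: Y-D = 21 → V
  i=15: V-J = 12 → M
  i=16: J-N = 22 → W
  shifts repeat with period 7: VMWESNK

VMWESNK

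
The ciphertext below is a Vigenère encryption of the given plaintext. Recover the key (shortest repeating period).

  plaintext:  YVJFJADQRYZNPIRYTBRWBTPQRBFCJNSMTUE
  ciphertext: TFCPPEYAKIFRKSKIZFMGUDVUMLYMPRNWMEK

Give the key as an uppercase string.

VKTKGE

  i= 0: T-Y = 21 → V
  i= 1: F-V = 10 → K
  i= 2: C-J = 19 → T
  i= 3: P-F = 10 → K
  i= 4: P-J =  6 → G
  i= 5: E-A =  4 → E
  i= 6: Y-D = 21 → V
  i= 7: A-Q = 10 → K
  i= 8: K-R = 19 → T
  i= 9: I-Y = 10 → K
  i=10: F-Z =  6 → G
  i=11: R-N =  4 → E
  i=12: K-P = 21 → V
  i=13: S-I = 10 → K
  i=14: K-R = 19 → T
  i=15: I-Y = 10 → K
  i=16: Z-T =  6 → G
  i=17: F-B =  4 → E
  i=18: M-R = 21 → V
  i=19: G-W = 10 → K
  i=20: U-B = 19 → T
  i=21: D-T = 10 → K
  i=22: V-P =  6 → G
  i=23: U-Q =  4 → E
  i=24: M-R = 21 → V
  i=25: L-B = 10 → K
  i=26: Y-F = 19 → T
  i=27: M-C = 10 → K
  i=28: P-J =  6 → G
  i=29: R-N =  4 → E
  i=30: N-S = 21 → V
  i=31: W-M = 10 → K
  i=32: M-T = 19 → T
  i=33: E-U = 10 → K
  i=34: K-E =  6 → G
  shifts repeat with period 6: VKTKGE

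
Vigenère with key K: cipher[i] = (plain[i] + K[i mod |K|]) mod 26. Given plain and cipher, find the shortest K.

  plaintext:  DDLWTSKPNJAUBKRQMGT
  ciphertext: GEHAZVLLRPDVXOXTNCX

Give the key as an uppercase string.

DBWEG

  i= 0: G-D =  3 → D
  i= 1: E-D =  1 → B
  i= 2: H-L = 22 → W
  i= 3: A-W =  4 → E
  i= 4: Z-T =  6 → G
  i= 5: V-S =  3 → D
  i= 6: L-K =  1 → B
  i= 7: L-P = 22 → W
  i= 8: R-N =  4 → E
  i= 9: P-J =  6 → G
  i=10: D-A =  3 → D
  i=11: V-U =  1 → B
  i=12: X-B = 22 → W
  i=13: O-K =  4 → E
  i=14: X-R =  6 → G
  i=15: T-Q =  3 → D
  i=16: N-M =  1 → B
  i=17: C-G = 22 → W
  i=18: X-T =  4 → E
  shifts repeat with period 5: DBWEG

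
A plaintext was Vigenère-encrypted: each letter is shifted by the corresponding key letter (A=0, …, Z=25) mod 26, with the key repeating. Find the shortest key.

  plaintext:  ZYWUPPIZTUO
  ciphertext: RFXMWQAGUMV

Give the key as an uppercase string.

SHB

  i= 0: R-Z = 18 → S
  i= 1: F-Y =  7 → H
  i= 2: X-W =  1 → B
  i= 3: M-U = 18 → S
  i= 4: W-P =  7 → H
  i= 5: Q-P =  1 → B
  i= 6: A-I = 18 → S
  i= 7: G-Z =  7 → H
  i= 8: U-T =  1 → B
  i= 9: M-U = 18 → S
  i=10: V-O =  7 → H
  shifts repeat with period 3: SHB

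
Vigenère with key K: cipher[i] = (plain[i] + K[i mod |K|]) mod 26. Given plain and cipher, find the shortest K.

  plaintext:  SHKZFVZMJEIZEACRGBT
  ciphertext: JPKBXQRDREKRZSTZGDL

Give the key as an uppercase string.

RIACSVS

  i= 0: J-S = 17 → R
  i= 1: P-H =  8 → I
  i= 2: K-K =  0 → A
  i= 3: B-Z =  2 → C
  i= 4: X-F = 18 → S
  i= 5: Q-V = 21 → V
  i= 6: R-Z = 18 → S
  i= 7: D-M = 17 → R
  i= 8: R-J =  8 → I
  i= 9: E-E =  0 → A
  i=10: K-I =  2 → C
  i=11: R-Z = 18 → S
  i=12: Z-E = 21 → V
  i=13: S-A = 18 → S
  i=14: T-C = 17 → R
  i=15: Z-R =  8 → I
  i=16: G-G =  0 → A
  i=17: D-B =  2 → C
  i=18: L-T = 18 → S
  shifts repeat with period 7: RIACSVS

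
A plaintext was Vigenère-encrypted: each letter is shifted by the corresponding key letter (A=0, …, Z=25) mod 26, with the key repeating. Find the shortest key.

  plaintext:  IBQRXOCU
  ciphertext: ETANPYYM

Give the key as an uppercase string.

  i= 0: E-I = 22 → W
  i= 1: T-B = 18 → S
  i= 2: A-Q = 10 → K
  i= 3: N-R = 22 → W
  i= 4: P-X = 18 → S
  i= 5: Y-O = 10 → K
  i= 6: Y-C = 22 → W
  i= 7: M-U = 18 → S
  shifts repeat with period 3: WSK

WSK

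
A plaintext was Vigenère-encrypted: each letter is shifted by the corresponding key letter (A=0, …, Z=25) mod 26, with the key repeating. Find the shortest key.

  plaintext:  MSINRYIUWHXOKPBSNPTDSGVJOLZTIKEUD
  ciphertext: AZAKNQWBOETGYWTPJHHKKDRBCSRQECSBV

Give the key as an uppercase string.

OHSXWS

  i= 0: A-M = 14 → O
  i= 1: Z-S =  7 → H
  i= 2: A-I = 18 → S
  i= 3: K-N = 23 → X
  i= 4: N-R = 22 → W
  i= 5: Q-Y = 18 → S
  i= 6: W-I = 14 → O
  i= 7: B-U =  7 → H
  i= 8: O-W = 18 → S
  i= 9: E-H = 23 → X
  i=10: T-X = 22 → W
  i=11: G-O = 18 → S
  i=12: Y-K = 14 → O
  i=13: W-P =  7 → H
  i=14: T-B = 18 → S
  i=15: P-S = 23 → X
  i=16: J-N = 22 → W
  i=17: H-P = 18 → S
  i=18: H-T = 14 → O
  i=19: K-D =  7 → H
  i=20: K-S = 18 → S
  i=21: D-G = 23 → X
  i=22: R-V = 22 → W
  i=23: B-J = 18 → S
  i=24: C-O = 14 → O
  i=25: S-L =  7 → H
  i=26: R-Z = 18 → S
  i=27: Q-T = 23 → X
  i=28: E-I = 22 → W
  i=29: C-K = 18 → S
  i=30: S-E = 14 → O
  i=31: B-U =  7 → H
  i=32: V-D = 18 → S
  shifts repeat with period 6: OHSXWS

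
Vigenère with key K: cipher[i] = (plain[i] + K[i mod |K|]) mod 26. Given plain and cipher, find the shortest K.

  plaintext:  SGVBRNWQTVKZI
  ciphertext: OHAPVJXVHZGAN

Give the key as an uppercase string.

  i= 0: O-S = 22 → W
  i= 1: H-G =  1 → B
  i= 2: A-V =  5 → F
  i= 3: P-B = 14 → O
  i= 4: V-R =  4 → E
  i= 5: J-N = 22 → W
  i= 6: X-W =  1 → B
  i= 7: V-Q =  5 → F
  i= 8: H-T = 14 → O
  i= 9: Z-V =  4 → E
  i=10: G-K = 22 → W
  i=11: A-Z =  1 → B
  i=12: N-I =  5 → F
  shifts repeat with period 5: WBFOE

WBFOE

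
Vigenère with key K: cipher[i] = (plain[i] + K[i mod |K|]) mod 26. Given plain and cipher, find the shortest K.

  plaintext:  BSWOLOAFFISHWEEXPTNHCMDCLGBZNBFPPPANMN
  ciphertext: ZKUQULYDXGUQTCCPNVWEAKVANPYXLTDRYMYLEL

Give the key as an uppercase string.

  i= 0: Z-B = 24 → Y
  i= 1: K-S = 18 → S
  i= 2: U-W = 24 → Y
  i= 3: Q-O =  2 → C
  i= 4: U-L =  9 → J
  i= 5: L-O = 23 → X
  i= 6: Y-A = 24 → Y
  i= 7: D-F = 24 → Y
  i= 8: X-F = 18 → S
  i= 9: G-I = 24 → Y
  i=10: U-S =  2 → C
  i=11: Q-H =  9 → J
  i=12: T-W = 23 → X
  i=13: C-E = 24 → Y
  i=14: C-E = 24 → Y
  i=15: P-X = 18 → S
  i=16: N-P = 24 → Y
  i=17: V-T =  2 → C
  i=18: W-N =  9 → J
  i=19: E-H = 23 → X
  i=20: A-C = 24 → Y
  i=21: K-M = 24 → Y
  i=22: V-D = 18 → S
  i=23: A-C = 24 → Y
  i=24: N-L =  2 → C
  i=25: P-G =  9 → J
  i=26: Y-B = 23 → X
  i=27: X-Z = 24 → Y
  i=28: L-N = 24 → Y
  i=29: T-B = 18 → S
  i=30: D-F = 24 → Y
  i=31: R-P =  2 → C
  i=32: Y-P =  9 → J
  i=33: M-P = 23 → X
  i=34: Y-A = 24 → Y
  i=35: L-N = 24 → Y
  i=36: E-M = 18 → S
  i=37: L-N = 24 → Y
  shifts repeat with period 7: YSYCJXY

YSYCJXY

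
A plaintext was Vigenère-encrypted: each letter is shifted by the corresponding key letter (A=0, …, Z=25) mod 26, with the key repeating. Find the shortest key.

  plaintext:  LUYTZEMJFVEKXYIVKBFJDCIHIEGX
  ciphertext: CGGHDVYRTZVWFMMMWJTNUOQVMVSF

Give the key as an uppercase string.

RMIOE

  i= 0: C-L = 17 → R
  i= 1: G-U = 12 → M
  i= 2: G-Y =  8 → I
  i= 3: H-T = 14 → O
  i= 4: D-Z =  4 → E
  i= 5: V-E = 17 → R
  i= 6: Y-M = 12 → M
  i= 7: R-J =  8 → I
  i= 8: T-F = 14 → O
  i= 9: Z-V =  4 → E
  i=10: V-E = 17 → R
  i=11: W-K = 12 → M
  i=12: F-X =  8 → I
  i=13: M-Y = 14 → O
  i=14: M-I =  4 → E
  i=15: M-V = 17 → R
  i=16: W-K = 12 → M
  i=17: J-B =  8 → I
  i=18: T-F = 14 → O
  i=19: N-J =  4 → E
  i=20: U-D = 17 → R
  i=21: O-C = 12 → M
  i=22: Q-I =  8 → I
  i=23: V-H = 14 → O
  i=24: M-I =  4 → E
  i=25: V-E = 17 → R
  i=26: S-G = 12 → M
  i=27: F-X =  8 → I
  shifts repeat with period 5: RMIOE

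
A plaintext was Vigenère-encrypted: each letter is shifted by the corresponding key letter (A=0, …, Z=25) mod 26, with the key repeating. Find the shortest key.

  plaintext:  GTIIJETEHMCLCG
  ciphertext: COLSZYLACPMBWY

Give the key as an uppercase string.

WVDKQUS

  i= 0: C-G = 22 → W
  i= 1: O-T = 21 → V
  i= 2: L-I =  3 → D
  i= 3: S-I = 10 → K
  i= 4: Z-J = 16 → Q
  i= 5: Y-E = 20 → U
  i= 6: L-T = 18 → S
  i= 7: A-E = 22 → W
  i= 8: C-H = 21 → V
  i= 9: P-M =  3 → D
  i=10: M-C = 10 → K
  i=11: B-L = 16 → Q
  i=12: W-C = 20 → U
  i=13: Y-G = 18 → S
  shifts repeat with period 7: WVDKQUS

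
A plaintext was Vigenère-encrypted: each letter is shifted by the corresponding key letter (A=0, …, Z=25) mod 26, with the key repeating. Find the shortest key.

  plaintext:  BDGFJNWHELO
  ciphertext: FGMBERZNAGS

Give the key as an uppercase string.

  i= 0: F-B =  4 → E
  i= 1: G-D =  3 → D
  i= 2: M-G =  6 → G
  i= 3: B-F = 22 → W
  i= 4: E-J = 21 → V
  i= 5: R-N =  4 → E
  i= 6: Z-W =  3 → D
  i= 7: N-H =  6 → G
  i= 8: A-E = 22 → W
  i= 9: G-L = 21 → V
  i=10: S-O =  4 → E
  shifts repeat with period 5: EDGWV

EDGWV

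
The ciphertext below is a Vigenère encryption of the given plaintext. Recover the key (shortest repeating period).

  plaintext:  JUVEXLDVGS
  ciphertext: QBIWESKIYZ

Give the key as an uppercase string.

HHNSH

  i= 0: Q-J =  7 → H
  i= 1: B-U =  7 → H
  i= 2: I-V = 13 → N
  i= 3: W-E = 18 → S
  i= 4: E-X =  7 → H
  i= 5: S-L =  7 → H
  i= 6: K-D =  7 → H
  i= 7: I-V = 13 → N
  i= 8: Y-G = 18 → S
  i= 9: Z-S =  7 → H
  shifts repeat with period 5: HHNSH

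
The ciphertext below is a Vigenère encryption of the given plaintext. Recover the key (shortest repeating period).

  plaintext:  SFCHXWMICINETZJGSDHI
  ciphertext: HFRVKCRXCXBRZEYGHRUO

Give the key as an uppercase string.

  i= 0: H-S = 15 → P
  i= 1: F-F =  0 → A
  i= 2: R-C = 15 → P
  i= 3: V-H = 14 → O
  i= 4: K-X = 13 → N
  i= 5: C-W =  6 → G
  i= 6: R-M =  5 → F
  i= 7: X-I = 15 → P
  i= 8: C-C =  0 → A
  i= 9: X-I = 15 → P
  i=10: B-N = 14 → O
  i=11: R-E = 13 → N
  i=12: Z-T =  6 → G
  i=13: E-Z =  5 → F
  i=14: Y-J = 15 → P
  i=15: G-G =  0 → A
  i=16: H-S = 15 → P
  i=17: R-D = 14 → O
  i=18: U-H = 13 → N
  i=19: O-I =  6 → G
  shifts repeat with period 7: PAPONGF

PAPONGF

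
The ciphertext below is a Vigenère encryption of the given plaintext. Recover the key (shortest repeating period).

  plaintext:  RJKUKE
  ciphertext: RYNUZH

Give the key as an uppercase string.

  i= 0: R-R =  0 → A
  i= 1: Y-J = 15 → P
  i= 2: N-K =  3 → D
  i= 3: U-U =  0 → A
  i= 4: Z-K = 15 → P
  i= 5: H-E =  3 → D
  shifts repeat with period 3: APD

APD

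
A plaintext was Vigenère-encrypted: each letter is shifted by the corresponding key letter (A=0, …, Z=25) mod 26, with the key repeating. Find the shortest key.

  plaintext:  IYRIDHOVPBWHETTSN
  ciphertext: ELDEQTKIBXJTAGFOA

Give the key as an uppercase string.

  i= 0: E-I = 22 → W
  i= 1: L-Y = 13 → N
  i= 2: D-R = 12 → M
  i= 3: E-I = 22 → W
  i= 4: Q-D = 13 → N
  i= 5: T-H = 12 → M
  i= 6: K-O = 22 → W
  i= 7: I-V = 13 → N
  i= 8: B-P = 12 → M
  i= 9: X-B = 22 → W
  i=10: J-W = 13 → N
  i=11: T-H = 12 → M
  i=12: A-E = 22 → W
  i=13: G-T = 13 → N
  i=14: F-T = 12 → M
  i=15: O-S = 22 → W
  i=16: A-N = 13 → N
  shifts repeat with period 3: WNM

WNM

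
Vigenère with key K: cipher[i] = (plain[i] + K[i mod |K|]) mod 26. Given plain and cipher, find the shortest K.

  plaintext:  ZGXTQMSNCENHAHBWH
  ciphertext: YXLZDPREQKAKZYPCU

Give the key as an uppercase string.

ZROGND

  i= 0: Y-Z = 25 → Z
  i= 1: X-G = 17 → R
  i= 2: L-X = 14 → O
  i= 3: Z-T =  6 → G
  i= 4: D-Q = 13 → N
  i= 5: P-M =  3 → D
  i= 6: R-S = 25 → Z
  i= 7: E-N = 17 → R
  i= 8: Q-C = 14 → O
  i= 9: K-E =  6 → G
  i=10: A-N = 13 → N
  i=11: K-H =  3 → D
  i=12: Z-A = 25 → Z
  i=13: Y-H = 17 → R
  i=14: P-B = 14 → O
  i=15: C-W =  6 → G
  i=16: U-H = 13 → N
  shifts repeat with period 6: ZROGND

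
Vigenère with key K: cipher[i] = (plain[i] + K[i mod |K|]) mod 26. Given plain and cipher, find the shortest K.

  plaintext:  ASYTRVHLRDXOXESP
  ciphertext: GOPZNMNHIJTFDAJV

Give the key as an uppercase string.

GWR

  i= 0: G-A =  6 → G
  i= 1: O-S = 22 → W
  i= 2: P-Y = 17 → R
  i= 3: Z-T =  6 → G
  i= 4: N-R = 22 → W
  i= 5: M-V = 17 → R
  i= 6: N-H =  6 → G
  i= 7: H-L = 22 → W
  i= 8: I-R = 17 → R
  i= 9: J-D =  6 → G
  i=10: T-X = 22 → W
  i=11: F-O = 17 → R
  i=12: D-X =  6 → G
  i=13: A-E = 22 → W
  i=14: J-S = 17 → R
  i=15: V-P =  6 → G
  shifts repeat with period 3: GWR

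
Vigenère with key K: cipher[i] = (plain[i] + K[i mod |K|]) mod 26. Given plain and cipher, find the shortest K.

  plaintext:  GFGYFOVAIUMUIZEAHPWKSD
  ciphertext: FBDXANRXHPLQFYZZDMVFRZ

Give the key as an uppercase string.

  i= 0: F-G = 25 → Z
  i= 1: B-F = 22 → W
  i= 2: D-G = 23 → X
  i= 3: X-Y = 25 → Z
  i= 4: A-F = 21 → V
  i= 5: N-O = 25 → Z
  i= 6: R-V = 22 → W
  i= 7: X-A = 23 → X
  i= 8: H-I = 25 → Z
  i= 9: P-U = 21 → V
  i=10: L-M = 25 → Z
  i=11: Q-U = 22 → W
  i=12: F-I = 23 → X
  i=13: Y-Z = 25 → Z
  i=14: Z-E = 21 → V
  i=15: Z-A = 25 → Z
  i=16: D-H = 22 → W
  i=17: M-P = 23 → X
  i=18: V-W = 25 → Z
  i=19: F-K = 21 → V
  i=20: R-S = 25 → Z
  i=21: Z-D = 22 → W
  shifts repeat with period 5: ZWXZV

ZWXZV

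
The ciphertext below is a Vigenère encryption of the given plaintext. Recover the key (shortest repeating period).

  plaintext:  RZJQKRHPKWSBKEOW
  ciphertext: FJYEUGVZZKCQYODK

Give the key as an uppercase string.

OKP

  i= 0: F-R = 14 → O
  i= 1: J-Z = 10 → K
  i= 2: Y-J = 15 → P
  i= 3: E-Q = 14 → O
  i= 4: U-K = 10 → K
  i= 5: G-R = 15 → P
  i= 6: V-H = 14 → O
  i= 7: Z-P = 10 → K
  i= 8: Z-K = 15 → P
  i= 9: K-W = 14 → O
  i=10: C-S = 10 → K
  i=11: Q-B = 15 → P
  i=12: Y-K = 14 → O
  i=13: O-E = 10 → K
  i=14: D-O = 15 → P
  i=15: K-W = 14 → O
  shifts repeat with period 3: OKP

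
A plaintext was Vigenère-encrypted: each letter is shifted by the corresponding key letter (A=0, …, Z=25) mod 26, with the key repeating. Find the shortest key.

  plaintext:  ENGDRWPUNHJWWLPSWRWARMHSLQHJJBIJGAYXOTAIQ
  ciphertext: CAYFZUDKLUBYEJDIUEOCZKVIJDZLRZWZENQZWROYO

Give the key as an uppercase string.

  i= 0: C-E = 24 → Y
  i= 1: A-N = 13 → N
  i= 2: Y-G = 18 → S
  i= 3: F-D =  2 → C
  i= 4: Z-R =  8 → I
  i= 5: U-W = 24 → Y
  i= 6: D-P = 14 → O
  i= 7: K-U = 16 → Q
  i= 8: L-N = 24 → Y
  i= 9: U-H = 13 → N
  i=10: B-J = 18 → S
  i=11: Y-W =  2 → C
  i=12: E-W =  8 → I
  i=13: J-L = 24 → Y
  i=14: D-P = 14 → O
  i=15: I-S = 16 → Q
  i=16: U-W = 24 → Y
  i=17: E-R = 13 → N
  i=18: O-W = 18 → S
  i=19: C-A =  2 → C
  i=20: Z-R =  8 → I
  i=21: K-M = 24 → Y
  i=22: V-H = 14 → O
  i=23: I-S = 16 → Q
  i=24: J-L = 24 → Y
  i=25: D-Q = 13 → N
  i=26: Z-H = 18 → S
  i=27: L-J =  2 → C
  i=28: R-J =  8 → I
  i=29: Z-B = 24 → Y
  i=30: W-I = 14 → O
  i=31: Z-J = 16 → Q
  i=32: E-G = 24 → Y
  i=33: N-A = 13 → N
  i=34: Q-Y = 18 → S
  i=35: Z-X =  2 → C
  i=36: W-O =  8 → I
  i=37: R-T = 24 → Y
  i=38: O-A = 14 → O
  i=39: Y-I = 16 → Q
  i=40: O-Q = 24 → Y
  shifts repeat with period 8: YNSCIYOQ

YNSCIYOQ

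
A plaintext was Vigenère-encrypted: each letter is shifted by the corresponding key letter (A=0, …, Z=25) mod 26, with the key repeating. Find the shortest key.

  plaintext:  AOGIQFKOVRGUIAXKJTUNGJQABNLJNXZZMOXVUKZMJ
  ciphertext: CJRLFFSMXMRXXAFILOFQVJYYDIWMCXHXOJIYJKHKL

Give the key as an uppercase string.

  i= 0: C-A =  2 → C
  i= 1: J-O = 21 → V
  i= 2: R-G = 11 → L
  i= 3: L-I =  3 → D
  i= 4: F-Q = 15 → P
  i= 5: F-F =  0 → A
  i= 6: S-K =  8 → I
  i= 7: M-O = 24 → Y
  i= 8: X-V =  2 → C
  i= 9: M-R = 21 → V
  i=10: R-G = 11 → L
  i=11: X-U =  3 → D
  i=12: X-I = 15 → P
  i=13: A-A =  0 → A
  i=14: F-X =  8 → I
  i=15: I-K = 24 → Y
  i=16: L-J =  2 → C
  i=17: O-T = 21 → V
  i=18: F-U = 11 → L
  i=19: Q-N =  3 → D
  i=20: V-G = 15 → P
  i=21: J-J =  0 → A
  i=22: Y-Q =  8 → I
  i=23: Y-A = 24 → Y
  i=24: D-B =  2 → C
  i=25: I-N = 21 → V
  i=26: W-L = 11 → L
  i=27: M-J =  3 → D
  i=28: C-N = 15 → P
  i=29: X-X =  0 → A
  i=30: H-Z =  8 → I
  i=31: X-Z = 24 → Y
  i=32: O-M =  2 → C
  i=33: J-O = 21 → V
  i=34: I-X = 11 → L
  i=35: Y-V =  3 → D
  i=36: J-U = 15 → P
  i=37: K-K =  0 → A
  i=38: H-Z =  8 → I
  i=39: K-M = 24 → Y
  i=40: L-J =  2 → C
  shifts repeat with period 8: CVLDPAIY

CVLDPAIY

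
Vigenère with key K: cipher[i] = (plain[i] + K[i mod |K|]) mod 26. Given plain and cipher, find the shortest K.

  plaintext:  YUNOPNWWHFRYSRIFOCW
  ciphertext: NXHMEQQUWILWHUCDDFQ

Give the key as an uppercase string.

PDUY

  i= 0: N-Y = 15 → P
  i= 1: X-U =  3 → D
  i= 2: H-N = 20 → U
  i= 3: M-O = 24 → Y
  i= 4: E-P = 15 → P
  i= 5: Q-N =  3 → D
  i= 6: Q-W = 20 → U
  i= 7: U-W = 24 → Y
  i= 8: W-H = 15 → P
  i= 9: I-F =  3 → D
  i=10: L-R = 20 → U
  i=11: W-Y = 24 → Y
  i=12: H-S = 15 → P
  i=13: U-R =  3 → D
  i=14: C-I = 20 → U
  i=15: D-F = 24 → Y
  i=16: D-O = 15 → P
  i=17: F-C =  3 → D
  i=18: Q-W = 20 → U
  shifts repeat with period 4: PDUY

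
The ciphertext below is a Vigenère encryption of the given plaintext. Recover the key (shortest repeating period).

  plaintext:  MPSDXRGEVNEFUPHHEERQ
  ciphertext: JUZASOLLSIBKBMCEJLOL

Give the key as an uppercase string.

XFHXV

  i= 0: J-M = 23 → X
  i= 1: U-P =  5 → F
  i= 2: Z-S =  7 → H
  i= 3: A-D = 23 → X
  i= 4: S-X = 21 → V
  i= 5: O-R = 23 → X
  i= 6: L-G =  5 → F
  i= 7: L-E =  7 → H
  i= 8: S-V = 23 → X
  i= 9: I-N = 21 → V
  i=10: B-E = 23 → X
  i=11: K-F =  5 → F
  i=12: B-U =  7 → H
  i=13: M-P = 23 → X
  i=14: C-H = 21 → V
  i=15: E-H = 23 → X
  i=16: J-E =  5 → F
  i=17: L-E =  7 → H
  i=18: O-R = 23 → X
  i=19: L-Q = 21 → V
  shifts repeat with period 5: XFHXV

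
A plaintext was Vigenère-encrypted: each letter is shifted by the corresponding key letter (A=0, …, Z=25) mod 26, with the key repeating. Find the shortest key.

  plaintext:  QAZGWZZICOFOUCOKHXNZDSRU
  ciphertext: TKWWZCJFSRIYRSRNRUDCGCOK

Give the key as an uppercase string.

DKXQD

  i= 0: T-Q =  3 → D
  i= 1: K-A = 10 → K
  i= 2: W-Z = 23 → X
  i= 3: W-G = 16 → Q
  i= 4: Z-W =  3 → D
  i= 5: C-Z =  3 → D
  i= 6: J-Z = 10 → K
  i= 7: F-I = 23 → X
  i= 8: S-C = 16 → Q
  i= 9: R-O =  3 → D
  i=10: I-F =  3 → D
  i=11: Y-O = 10 → K
  i=12: R-U = 23 → X
  i=13: S-C = 16 → Q
  i=14: R-O =  3 → D
  i=15: N-K =  3 → D
  i=16: R-H = 10 → K
  i=17: U-X = 23 → X
  i=18: D-N = 16 → Q
  i=19: C-Z =  3 → D
  i=20: G-D =  3 → D
  i=21: C-S = 10 → K
  i=22: O-R = 23 → X
  i=23: K-U = 16 → Q
  shifts repeat with period 5: DKXQD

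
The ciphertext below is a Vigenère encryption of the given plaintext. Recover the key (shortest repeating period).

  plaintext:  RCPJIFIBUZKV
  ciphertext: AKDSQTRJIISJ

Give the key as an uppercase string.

  i= 0: A-R =  9 → J
  i= 1: K-C =  8 → I
  i= 2: D-P = 14 → O
  i= 3: S-J =  9 → J
  i= 4: Q-I =  8 → I
  i= 5: T-F = 14 → O
  i= 6: R-I =  9 → J
  i= 7: J-B =  8 → I
  i= 8: I-U = 14 → O
  i= 9: I-Z =  9 → J
  i=10: S-K =  8 → I
  i=11: J-V = 14 → O
  shifts repeat with period 3: JIO

JIO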